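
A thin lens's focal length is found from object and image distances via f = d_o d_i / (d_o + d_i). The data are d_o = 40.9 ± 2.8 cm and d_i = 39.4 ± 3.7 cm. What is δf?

∂f/∂d_o = (d_i/(d_o+d_i))² = 0.241;  ∂f/∂d_i = (d_o/(d_o+d_i))² = 0.259
δf = √((∂f/∂d_o · δd_o)² + (∂f/∂d_i · δd_i)²) = √(0.454 + 0.921) = 1.17 cm

1.17 cm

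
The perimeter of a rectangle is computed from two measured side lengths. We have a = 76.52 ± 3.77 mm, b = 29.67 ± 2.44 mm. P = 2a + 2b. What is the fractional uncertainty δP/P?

0.0423

P is a linear combination, so absolute uncertainties add in quadrature:
  (2·δa)² = 56.9;  (2·δb)² = 23.8
δP = √(80.7) = 8.98 mm
P = 212.4 mm, so δP/P = 8.98/212.4 = 0.0423.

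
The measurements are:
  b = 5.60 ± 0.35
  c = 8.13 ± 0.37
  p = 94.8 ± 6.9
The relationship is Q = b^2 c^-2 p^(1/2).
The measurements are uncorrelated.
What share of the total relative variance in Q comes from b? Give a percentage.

61.9%

(δQ/Q)² = (2·δb/b)² + (-2·δc/c)² + (½·δp/p)²
  b term: (2×0.0625)² = 0.0156
  c term: (-2×0.0455)² = 0.00828
  p term: (0.5×0.0728)² = 0.00132
Total = 0.0252. Share from b = 0.0156/0.0252 = 0.619.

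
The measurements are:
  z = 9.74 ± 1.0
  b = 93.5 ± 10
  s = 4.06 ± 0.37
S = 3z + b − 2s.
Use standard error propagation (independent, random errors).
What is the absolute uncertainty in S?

For a sum/difference, combine absolute errors in quadrature:
  (3·δz)² = 9.00;  (δb)² = 100;  (2·δs)² = 0.548
δS = √(110) = 10.5

10.5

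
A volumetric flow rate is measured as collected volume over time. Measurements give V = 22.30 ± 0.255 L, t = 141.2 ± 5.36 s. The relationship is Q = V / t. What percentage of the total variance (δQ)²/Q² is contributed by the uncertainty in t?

91.7%

(δQ/Q)² = (1·δV/V)² + (-1·δt/t)²
  V term: (1×0.0114)² = 0.000131
  t term: (-1×0.0380)² = 0.00144
Total = 0.00157. Share from t = 0.00144/0.00157 = 0.917.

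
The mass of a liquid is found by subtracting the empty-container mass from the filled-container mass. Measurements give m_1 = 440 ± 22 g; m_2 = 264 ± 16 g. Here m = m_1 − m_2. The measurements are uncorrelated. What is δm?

27.2 g

Each term contributes (cᵢ δxᵢ)² to (δm)²:
  (δm_1)² = 484;  (δm_2)² = 256
δm = √(740) = 27.2 g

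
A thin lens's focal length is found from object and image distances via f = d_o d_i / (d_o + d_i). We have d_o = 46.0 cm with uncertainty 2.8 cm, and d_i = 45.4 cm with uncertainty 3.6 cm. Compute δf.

1.14 cm

∂f/∂d_o = (d_i/(d_o+d_i))² = 0.247;  ∂f/∂d_i = (d_o/(d_o+d_i))² = 0.253
δf = √((∂f/∂d_o · δd_o)² + (∂f/∂d_i · δd_i)²) = √(0.477 + 0.831) = 1.14 cm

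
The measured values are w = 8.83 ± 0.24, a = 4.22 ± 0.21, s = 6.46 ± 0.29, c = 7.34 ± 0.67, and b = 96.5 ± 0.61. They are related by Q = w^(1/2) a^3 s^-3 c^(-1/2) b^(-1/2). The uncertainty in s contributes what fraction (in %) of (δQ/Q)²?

42.5%

(δQ/Q)² = (½·δw/w)² + (3·δa/a)² + (-3·δs/s)² + (−½·δc/c)² + (−½·δb/b)²
  w term: (0.5×0.0272)² = 0.000185
  a term: (3×0.0498)² = 0.0223
  s term: (-3×0.0449)² = 0.0181
  c term: (-0.5×0.0913)² = 0.00208
  b term: (-0.5×0.00632)² = 9.99e-06
Total = 0.0427. Share from s = 0.0181/0.0427 = 0.425.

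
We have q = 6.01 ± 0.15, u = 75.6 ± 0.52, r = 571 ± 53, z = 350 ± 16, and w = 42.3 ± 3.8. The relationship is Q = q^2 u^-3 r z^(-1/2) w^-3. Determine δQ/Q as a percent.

Since Q is a product/quotient, work with relative uncertainties:
  (2·δq/q)² = (2×0.0250)² = 0.00249;  (-3·δu/u)² = (-3×0.00688)² = 0.000426;  (1·δr/r)² = (1×0.0928)² = 0.00862;  (−½·δz/z)² = (-0.5×0.0457)² = 0.000522;  (-3·δw/w)² = (-3×0.0898)² = 0.0726
δQ/Q = √(0.0847) = 0.291

29.1%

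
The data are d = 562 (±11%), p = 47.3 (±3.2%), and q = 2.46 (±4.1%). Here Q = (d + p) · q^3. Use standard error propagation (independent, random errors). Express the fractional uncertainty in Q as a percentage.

15.9%

Let u = d + p = 609. δu = √(δd² + δp²) = √(3820 + 2.29) = 61.8, so δu/u = 0.101.
Q is then a monomial in u, q:
δQ/Q = √((δu/u)² + (3·δq/q)²) = √(0.0103 + 0.0151) = 0.159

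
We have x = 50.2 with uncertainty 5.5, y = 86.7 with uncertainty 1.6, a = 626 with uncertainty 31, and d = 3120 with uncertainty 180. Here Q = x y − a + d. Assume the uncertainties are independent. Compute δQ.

517

Let p = x·y = 4350. δp/p = √((1·δx/x)² + (1·δy/y)²) = √(0.0120 + 0.000341) = 0.111, so δp = 484.
Q = p − a + d: δQ = √(δp² + δa² + δd²) = √(2.34e+05 + 961 + 32400) = 517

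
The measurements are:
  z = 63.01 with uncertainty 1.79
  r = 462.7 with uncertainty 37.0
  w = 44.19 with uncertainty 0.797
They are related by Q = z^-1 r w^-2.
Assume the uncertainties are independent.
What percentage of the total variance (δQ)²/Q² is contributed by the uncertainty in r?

(δQ/Q)² = (-1·δz/z)² + (1·δr/r)² + (-2·δw/w)²
  z term: (-1×0.0284)² = 0.000807
  r term: (1×0.0800)² = 0.00639
  w term: (-2×0.0180)² = 0.00130
Total = 0.00850. Share from r = 0.00639/0.00850 = 0.752.

75.2%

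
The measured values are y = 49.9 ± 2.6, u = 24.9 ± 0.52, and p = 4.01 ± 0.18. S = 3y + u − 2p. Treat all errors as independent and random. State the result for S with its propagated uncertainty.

For a sum/difference, combine absolute errors in quadrature:
  (3·δy)² = 60.8;  (δu)² = 0.270;  (2·δp)² = 0.130
δS = √(61.2) = 7.83
S = 167.

167 ± 7.83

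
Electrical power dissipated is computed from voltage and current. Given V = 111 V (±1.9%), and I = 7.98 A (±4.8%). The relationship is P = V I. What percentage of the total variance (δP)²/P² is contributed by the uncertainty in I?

86.5%

(δP/P)² = (1·δV/V)² + (1·δI/I)²
  V term: (1×0.0190)² = 0.000361
  I term: (1×0.0480)² = 0.00230
Total = 0.00266. Share from I = 0.00230/0.00266 = 0.865.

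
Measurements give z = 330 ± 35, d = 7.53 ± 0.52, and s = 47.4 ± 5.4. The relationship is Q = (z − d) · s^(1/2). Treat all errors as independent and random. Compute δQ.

272

Let u = z − d = 322. δu = √(δz² + δd²) = √(1220 + 0.270) = 35.0, so δu/u = 0.109.
Q is then a monomial in u, s:
δQ/Q = √((δu/u)² + (½·δs/s)²) = √(0.0118 + 0.00324) = 0.123
Q = 2220, so δQ = 0.123 × 2220 = 272.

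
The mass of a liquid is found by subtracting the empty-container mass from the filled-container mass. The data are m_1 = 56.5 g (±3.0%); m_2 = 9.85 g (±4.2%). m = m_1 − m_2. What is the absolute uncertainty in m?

1.74 g

Each term contributes (cᵢ δxᵢ)² to (δm)²:
  (δm_1)² = 2.87;  (δm_2)² = 0.171
δm = √(3.04) = 1.74 g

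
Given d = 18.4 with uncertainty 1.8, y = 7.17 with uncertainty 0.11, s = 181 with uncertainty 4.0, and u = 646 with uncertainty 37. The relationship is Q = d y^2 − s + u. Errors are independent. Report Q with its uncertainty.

Let p = d·y^2 = 946. δp/p = √((1·δd/d)² + (2·δy/y)²) = √(0.00957 + 0.000941) = 0.103, so δp = 97.0.
Q = p − s + u: δQ = √(δp² + δs² + δu²) = √(9410 + 16.0 + 1370) = 104
Q = 1410.

1410 ± 104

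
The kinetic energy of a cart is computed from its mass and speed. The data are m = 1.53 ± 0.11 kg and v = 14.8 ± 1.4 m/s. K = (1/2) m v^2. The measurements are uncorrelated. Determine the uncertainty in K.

33.9 J

K is a product of powers, so relative uncertainties combine in quadrature:
  (1·δm/m)² = (1×0.0719)² = 0.00517;  (2·δv/v)² = (2×0.0946)² = 0.0358
δK/K = √(0.0410) = 0.202
K = 168 J, so δK = 0.202 × 168 = 33.9 J.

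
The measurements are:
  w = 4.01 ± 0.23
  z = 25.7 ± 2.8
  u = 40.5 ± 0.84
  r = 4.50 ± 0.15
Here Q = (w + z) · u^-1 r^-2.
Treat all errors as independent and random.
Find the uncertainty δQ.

Let h = w + z = 29.7. δh = √(δw² + δz²) = √(0.0529 + 7.84) = 2.81, so δh/h = 0.0946.
Q is then a monomial in h, u, r:
δQ/Q = √((δh/h)² + (-1·δu/u)² + (-2·δr/r)²) = √(0.00894 + 0.000430 + 0.00444) = 0.118
Q = 0.0362, so δQ = 0.118 × 0.0362 = 0.00426.

0.00426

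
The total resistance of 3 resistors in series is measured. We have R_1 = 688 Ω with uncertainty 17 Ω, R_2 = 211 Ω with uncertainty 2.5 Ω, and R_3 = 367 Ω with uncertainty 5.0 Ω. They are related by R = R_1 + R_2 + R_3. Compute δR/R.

Absolute uncertainties add in quadrature for a linear combination:
  (δR_1)² = 289;  (δR_2)² = 6.25;  (δR_3)² = 25.0
δR = √(320) = 17.9 Ω
R = 1270 Ω, so δR/R = 17.9/1270 = 0.0141.

0.0141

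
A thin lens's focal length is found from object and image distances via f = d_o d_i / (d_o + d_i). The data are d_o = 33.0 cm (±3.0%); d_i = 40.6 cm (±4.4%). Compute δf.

0.469 cm

∂f/∂d_o = (d_i/(d_o+d_i))² = 0.304;  ∂f/∂d_i = (d_o/(d_o+d_i))² = 0.201
δf = √((∂f/∂d_o · δd_o)² + (∂f/∂d_i · δd_i)²) = √(0.0908 + 0.129) = 0.469 cm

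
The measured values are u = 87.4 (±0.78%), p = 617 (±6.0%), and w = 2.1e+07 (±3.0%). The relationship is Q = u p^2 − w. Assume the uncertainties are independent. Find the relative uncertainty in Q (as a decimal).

0.330

Let h = u·p^2 = 3.33e+07. δh/h = √((1·δu/u)² + (2·δp/p)²) = √(6.08e-05 + 0.0144) = 0.120, so δh = 4e+06.
Q = h − w: δQ = √(δh² + δw²) = √(1.6e+13 + 3.97e+11) = 4.05e+06
Q = 1.23e+07, so δQ/Q = 4.05e+06/1.23e+07 = 0.330.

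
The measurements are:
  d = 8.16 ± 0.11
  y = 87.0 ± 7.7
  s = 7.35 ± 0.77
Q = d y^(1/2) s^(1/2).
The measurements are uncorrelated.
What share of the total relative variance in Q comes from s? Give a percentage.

(δQ/Q)² = (1·δd/d)² + (½·δy/y)² + (½·δs/s)²
  d term: (1×0.0135)² = 0.000182
  y term: (0.5×0.0885)² = 0.00196
  s term: (0.5×0.105)² = 0.00274
Total = 0.00488. Share from s = 0.00274/0.00488 = 0.562.

56.2%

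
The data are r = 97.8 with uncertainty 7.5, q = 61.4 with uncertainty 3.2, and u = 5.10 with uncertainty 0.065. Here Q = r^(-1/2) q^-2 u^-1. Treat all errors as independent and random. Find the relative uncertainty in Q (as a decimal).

0.112

For a monomial Q ∝ r^(-1/2), q^-2, u^-1, fractional errors add in quadrature:
  (−½·δr/r)² = (-0.5×0.0767)² = 0.00147;  (-2·δq/q)² = (-2×0.0521)² = 0.0109;  (-1·δu/u)² = (-1×0.0127)² = 0.000162
δQ/Q = √(0.0125) = 0.112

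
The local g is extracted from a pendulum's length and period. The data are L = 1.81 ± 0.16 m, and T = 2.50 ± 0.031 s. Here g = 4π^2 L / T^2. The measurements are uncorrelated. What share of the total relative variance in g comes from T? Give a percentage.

(δg/g)² = (1·δL/L)² + (-2·δT/T)²
  L term: (1×0.0884)² = 0.00781
  T term: (-2×0.0124)² = 0.000615
Total = 0.00843. Share from T = 0.000615/0.00843 = 0.0730.

7.30%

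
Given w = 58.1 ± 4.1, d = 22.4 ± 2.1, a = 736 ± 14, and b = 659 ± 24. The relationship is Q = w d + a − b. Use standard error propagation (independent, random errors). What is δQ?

155

Let p = w·d = 1300. δp/p = √((1·δw/w)² + (1·δd/d)²) = √(0.00498 + 0.00879) = 0.117, so δp = 153.
Q = p + a − b: δQ = √(δp² + δa² + δb²) = √(23300 + 196 + 576) = 155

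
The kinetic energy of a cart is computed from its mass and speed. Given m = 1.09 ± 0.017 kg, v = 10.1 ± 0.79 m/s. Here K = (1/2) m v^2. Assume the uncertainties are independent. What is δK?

8.74 J

Products/powers → add relative errors in quadrature, weighted by exponent:
  (1·δm/m)² = (1×0.0156)² = 0.000243;  (2·δv/v)² = (2×0.0782)² = 0.0245
δK/K = √(0.0247) = 0.157
K = 55.6 J, so δK = 0.157 × 55.6 = 8.74 J.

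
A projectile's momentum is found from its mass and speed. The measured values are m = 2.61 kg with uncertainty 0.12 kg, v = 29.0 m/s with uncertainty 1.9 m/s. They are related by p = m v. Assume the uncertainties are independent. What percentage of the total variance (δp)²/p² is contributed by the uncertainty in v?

67.0%

(δp/p)² = (1·δm/m)² + (1·δv/v)²
  m term: (1×0.0460)² = 0.00211
  v term: (1×0.0655)² = 0.00429
Total = 0.00641. Share from v = 0.00429/0.00641 = 0.670.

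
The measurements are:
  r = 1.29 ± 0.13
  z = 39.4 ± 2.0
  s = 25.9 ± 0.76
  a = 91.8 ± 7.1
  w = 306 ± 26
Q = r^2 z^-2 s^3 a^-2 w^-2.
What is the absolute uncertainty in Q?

7.88e-09

Q is a product of powers, so relative uncertainties combine in quadrature:
  (2·δr/r)² = (2×0.101)² = 0.0406;  (-2·δz/z)² = (-2×0.0508)² = 0.0103;  (3·δs/s)² = (3×0.0293)² = 0.00775;  (-2·δa/a)² = (-2×0.0773)² = 0.0239;  (-2·δw/w)² = (-2×0.0850)² = 0.0289
δQ/Q = √(0.111) = 0.334
Q = 2.36e-08, so δQ = 0.334 × 2.36e-08 = 7.88e-09.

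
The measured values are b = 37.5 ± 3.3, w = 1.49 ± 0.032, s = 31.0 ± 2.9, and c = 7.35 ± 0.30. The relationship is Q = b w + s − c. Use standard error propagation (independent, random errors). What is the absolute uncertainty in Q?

Let p = b·w = 55.9. δp/p = √((1·δb/b)² + (1·δw/w)²) = √(0.00774 + 0.000461) = 0.0906, so δp = 5.06.
Q = p + s − c: δQ = √(δp² + δs² + δc²) = √(25.6 + 8.41 + 0.0900) = 5.84

5.84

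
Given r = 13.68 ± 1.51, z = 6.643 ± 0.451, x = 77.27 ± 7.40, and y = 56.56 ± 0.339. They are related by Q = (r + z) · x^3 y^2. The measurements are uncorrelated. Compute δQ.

Let u = r + z = 20.32. δu = √(δr² + δz²) = √(2.28 + 0.203) = 1.58, so δu/u = 0.0775.
Q is then a monomial in u, x, y:
δQ/Q = √((δu/u)² + (3·δx/x)² + (2·δy/y)²) = √(0.00601 + 0.0825 + 0.000144) = 0.298
Q = 2.999e+10, so δQ = 0.298 × 2.999e+10 = 8.93e+09.

8.93e+09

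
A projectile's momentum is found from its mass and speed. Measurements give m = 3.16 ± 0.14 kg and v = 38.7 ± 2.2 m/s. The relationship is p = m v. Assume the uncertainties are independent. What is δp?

Relative error in a monomial: (δp/p)² = Σ (nᵢ · δxᵢ/xᵢ)².
  (1·δm/m)² = (1×0.0443)² = 0.00196;  (1·δv/v)² = (1×0.0568)² = 0.00323
δp/p = √(0.00519) = 0.0721
p = 122 kg·m/s, so δp = 0.0721 × 122 = 8.81 kg·m/s.

8.81 kg·m/s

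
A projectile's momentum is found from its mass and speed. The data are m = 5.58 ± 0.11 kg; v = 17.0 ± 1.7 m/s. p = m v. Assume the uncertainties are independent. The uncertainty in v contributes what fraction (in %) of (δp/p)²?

(δp/p)² = (1·δm/m)² + (1·δv/v)²
  m term: (1×0.0197)² = 0.000389
  v term: (1×0.100)² = 0.0100
Total = 0.0104. Share from v = 0.0100/0.0104 = 0.963.

96.3%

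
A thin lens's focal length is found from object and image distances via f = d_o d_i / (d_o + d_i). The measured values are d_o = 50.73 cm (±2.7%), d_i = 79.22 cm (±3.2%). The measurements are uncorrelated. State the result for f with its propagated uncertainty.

∂f/∂d_o = (d_i/(d_o+d_i))² = 0.372;  ∂f/∂d_i = (d_o/(d_o+d_i))² = 0.152
δf = √((∂f/∂d_o · δd_o)² + (∂f/∂d_i · δd_i)²) = √(0.259 + 0.149) = 0.639 cm
f = 30.93 cm.

30.93 ± 0.639 cm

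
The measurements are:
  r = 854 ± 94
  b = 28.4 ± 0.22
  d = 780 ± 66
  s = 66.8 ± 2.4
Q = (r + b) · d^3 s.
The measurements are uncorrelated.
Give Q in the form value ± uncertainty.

Let u = r + b = 882. δu = √(δr² + δb²) = √(8840 + 0.0484) = 94.0, so δu/u = 0.107.
Q is then a monomial in u, d, s:
δQ/Q = √((δu/u)² + (3·δd/d)² + (1·δs/s)²) = √(0.0113 + 0.0644 + 0.00129) = 0.278
Q = 2.8e+13, so δQ = 0.278 × 2.8e+13 = 7.77e+12.

(2.80 ± 0.777) × 10^13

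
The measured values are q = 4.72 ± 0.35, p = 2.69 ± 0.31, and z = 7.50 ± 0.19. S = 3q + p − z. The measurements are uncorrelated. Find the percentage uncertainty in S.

Each term contributes (cᵢ δxᵢ)² to (δS)²:
  (3·δq)² = 1.10;  (δp)² = 0.0961;  (δz)² = 0.0361
δS = √(1.23) = 1.11
S = 9.35, so δS/S = 1.11/9.35 = 0.119.

11.9%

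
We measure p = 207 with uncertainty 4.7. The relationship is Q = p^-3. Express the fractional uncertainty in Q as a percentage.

For a monomial Q ∝ p^-3, fractional errors add in quadrature:
  (-3·δp/p)² = (-3×0.0227)² = 0.00464
δQ/Q = √(0.00464) = 0.0681

6.81%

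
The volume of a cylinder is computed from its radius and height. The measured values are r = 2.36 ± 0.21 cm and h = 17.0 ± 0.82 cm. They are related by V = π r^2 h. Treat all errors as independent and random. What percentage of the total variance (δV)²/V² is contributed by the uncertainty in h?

(δV/V)² = (2·δr/r)² + (1·δh/h)²
  r term: (2×0.0890)² = 0.0317
  h term: (1×0.0482)² = 0.00233
Total = 0.0340. Share from h = 0.00233/0.0340 = 0.0684.

6.84%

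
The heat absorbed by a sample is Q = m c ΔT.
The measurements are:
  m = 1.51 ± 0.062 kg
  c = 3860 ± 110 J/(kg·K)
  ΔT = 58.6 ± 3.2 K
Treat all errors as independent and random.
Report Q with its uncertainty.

(3.42 ± 0.253) × 10^5 J

Since Q is a product/quotient, work with relative uncertainties:
  (1·δm/m)² = (1×0.0411)² = 0.00169;  (1·δc/c)² = (1×0.0285)² = 0.000812;  (1·δΔT/ΔT)² = (1×0.0546)² = 0.00298
δQ/Q = √(0.00548) = 0.0740
Q = 3.42e+05 J, so δQ = 0.0740 × 3.42e+05 = 25300 J.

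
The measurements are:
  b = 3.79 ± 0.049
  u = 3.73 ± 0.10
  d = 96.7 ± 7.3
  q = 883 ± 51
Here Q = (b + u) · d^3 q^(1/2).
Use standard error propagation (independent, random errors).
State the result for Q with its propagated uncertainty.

(2.02 ± 0.462) × 10^8

Let w = b + u = 7.52. δw = √(δb² + δu²) = √(0.00240 + 0.0100) = 0.111, so δw/w = 0.0148.
Q is then a monomial in w, d, q:
δQ/Q = √((δw/w)² + (3·δd/d)² + (½·δq/q)²) = √(0.000219 + 0.0513 + 0.000834) = 0.229
Q = 2.02e+08, so δQ = 0.229 × 2.02e+08 = 4.62e+07.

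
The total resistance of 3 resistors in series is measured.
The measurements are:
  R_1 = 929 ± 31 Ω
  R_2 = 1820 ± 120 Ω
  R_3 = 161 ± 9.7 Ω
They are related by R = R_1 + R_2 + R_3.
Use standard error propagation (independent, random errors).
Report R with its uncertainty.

Each term contributes (cᵢ δxᵢ)² to (δR)²:
  (δR_1)² = 961;  (δR_2)² = 14400;  (δR_3)² = 94.1
δR = √(15500) = 124 Ω
R = 2910 Ω.

2910 ± 124 Ω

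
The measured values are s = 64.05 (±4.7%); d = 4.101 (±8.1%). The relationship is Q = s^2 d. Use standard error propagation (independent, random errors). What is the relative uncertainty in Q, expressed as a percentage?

Each factor contributes (exponent × relative error)² to (δQ/Q)²:
  (2·δs/s)² = (2×0.0470)² = 0.00884;  (1·δd/d)² = (1×0.0810)² = 0.00656
δQ/Q = √(0.0154) = 0.124

12.4%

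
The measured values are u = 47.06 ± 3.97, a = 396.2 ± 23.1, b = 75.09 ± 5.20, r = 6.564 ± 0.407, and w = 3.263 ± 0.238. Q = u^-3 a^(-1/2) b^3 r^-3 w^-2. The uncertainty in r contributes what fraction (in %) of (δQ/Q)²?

21.1%

(δQ/Q)² = (-3·δu/u)² + (−½·δa/a)² + (3·δb/b)² + (-3·δr/r)² + (-2·δw/w)²
  u term: (-3×0.0844)² = 0.0641
  a term: (-0.5×0.0583)² = 0.000850
  b term: (3×0.0693)² = 0.0432
  r term: (-3×0.0620)² = 0.0346
  w term: (-2×0.0729)² = 0.0213
Total = 0.164. Share from r = 0.0346/0.164 = 0.211.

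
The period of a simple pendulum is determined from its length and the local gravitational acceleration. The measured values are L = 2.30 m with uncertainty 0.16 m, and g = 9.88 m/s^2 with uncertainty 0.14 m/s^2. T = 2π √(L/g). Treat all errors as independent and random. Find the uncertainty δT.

0.108 s

For a monomial T ∝ L^(1/2), g^(-1/2), fractional errors add in quadrature:
  (½·δL/L)² = (0.5×0.0696)² = 0.00121;  (−½·δg/g)² = (-0.5×0.0142)² = 5.02e-05
δT/T = √(0.00126) = 0.0355
T = 3.03 s, so δT = 0.0355 × 3.03 = 0.108 s.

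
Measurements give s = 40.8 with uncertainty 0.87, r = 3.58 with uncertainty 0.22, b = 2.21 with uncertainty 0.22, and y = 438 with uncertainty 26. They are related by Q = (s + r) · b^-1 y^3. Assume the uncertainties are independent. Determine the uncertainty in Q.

3.46e+08

Let u = s + r = 44.4. δu = √(δs² + δr²) = √(0.757 + 0.0484) = 0.897, so δu/u = 0.0202.
Q is then a monomial in u, b, y:
δQ/Q = √((δu/u)² + (-1·δb/b)² + (3·δy/y)²) = √(0.000409 + 0.00991 + 0.0317) = 0.205
Q = 1.69e+09, so δQ = 0.205 × 1.69e+09 = 3.46e+08.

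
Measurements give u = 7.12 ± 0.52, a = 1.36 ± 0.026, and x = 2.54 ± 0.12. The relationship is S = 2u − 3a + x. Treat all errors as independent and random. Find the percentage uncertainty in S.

8.27%

For a sum/difference, combine absolute errors in quadrature:
  (2·δu)² = 1.08;  (3·δa)² = 0.00608;  (δx)² = 0.0144
δS = √(1.10) = 1.05
S = 12.7, so δS/S = 1.05/12.7 = 0.0827.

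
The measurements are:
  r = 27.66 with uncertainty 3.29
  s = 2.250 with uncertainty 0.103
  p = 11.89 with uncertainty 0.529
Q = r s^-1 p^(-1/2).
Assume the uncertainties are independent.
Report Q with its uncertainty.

Products/powers → add relative errors in quadrature, weighted by exponent:
  (1·δr/r)² = (1×0.119)² = 0.0141;  (-1·δs/s)² = (-1×0.0458)² = 0.00210;  (−½·δp/p)² = (-0.5×0.0445)² = 0.000495
δQ/Q = √(0.0167) = 0.129
Q = 3.565, so δQ = 0.129 × 3.565 = 0.461.

3.565 ± 0.461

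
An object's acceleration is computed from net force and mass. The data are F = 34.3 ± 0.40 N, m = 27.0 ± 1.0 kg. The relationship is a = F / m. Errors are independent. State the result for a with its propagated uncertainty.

a is a product of powers, so relative uncertainties combine in quadrature:
  (1·δF/F)² = (1×0.0117)² = 0.000136;  (-1·δm/m)² = (-1×0.0370)² = 0.00137
δa/a = √(0.00151) = 0.0388
a = 1.27 m/s^2, so δa = 0.0388 × 1.27 = 0.0493 m/s^2.

1.27 ± 0.0493 m/s^2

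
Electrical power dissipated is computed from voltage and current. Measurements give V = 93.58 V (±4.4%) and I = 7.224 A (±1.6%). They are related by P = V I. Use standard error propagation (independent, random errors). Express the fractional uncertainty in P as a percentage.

Products/powers → add relative errors in quadrature, weighted by exponent:
  (1·δV/V)² = (1×0.0440)² = 0.00194;  (1·δI/I)² = (1×0.0160)² = 0.000256
δP/P = √(0.00219) = 0.0468

4.68%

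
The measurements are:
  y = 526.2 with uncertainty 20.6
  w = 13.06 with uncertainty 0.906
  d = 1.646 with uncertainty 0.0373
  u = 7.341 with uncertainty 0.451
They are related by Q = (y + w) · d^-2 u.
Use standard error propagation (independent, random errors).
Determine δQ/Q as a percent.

8.54%

Let h = y + w = 539.3. δh = √(δy² + δw²) = √(424 + 0.821) = 20.6, so δh/h = 0.0382.
Q is then a monomial in h, d, u:
δQ/Q = √((δh/h)² + (-2·δd/d)² + (1·δu/u)²) = √(0.00146 + 0.00205 + 0.00377) = 0.0854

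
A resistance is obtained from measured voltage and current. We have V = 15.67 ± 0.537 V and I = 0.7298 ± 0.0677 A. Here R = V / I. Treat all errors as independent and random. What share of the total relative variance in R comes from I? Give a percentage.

88.0%

(δR/R)² = (1·δV/V)² + (-1·δI/I)²
  V term: (1×0.0343)² = 0.00117
  I term: (-1×0.0928)² = 0.00861
Total = 0.00978. Share from I = 0.00861/0.00978 = 0.880.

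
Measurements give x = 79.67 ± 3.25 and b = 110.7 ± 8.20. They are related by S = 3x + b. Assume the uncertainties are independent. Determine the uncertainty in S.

S is a linear combination, so absolute uncertainties add in quadrature:
  (3·δx)² = 95.1;  (δb)² = 67.2
δS = √(162) = 12.7

12.7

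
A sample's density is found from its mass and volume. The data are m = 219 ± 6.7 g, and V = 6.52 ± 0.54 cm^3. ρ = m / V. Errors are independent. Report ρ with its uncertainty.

33.6 ± 2.97 g/cm^3

ρ is a product of powers, so relative uncertainties combine in quadrature:
  (1·δm/m)² = (1×0.0306)² = 0.000936;  (-1·δV/V)² = (-1×0.0828)² = 0.00686
δρ/ρ = √(0.00780) = 0.0883
ρ = 33.6 g/cm^3, so δρ = 0.0883 × 33.6 = 2.97 g/cm^3.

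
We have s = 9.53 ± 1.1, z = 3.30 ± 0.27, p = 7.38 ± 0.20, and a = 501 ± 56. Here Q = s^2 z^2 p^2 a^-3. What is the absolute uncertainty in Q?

Each factor contributes (exponent × relative error)² to (δQ/Q)²:
  (2·δs/s)² = (2×0.115)² = 0.0533;  (2·δz/z)² = (2×0.0818)² = 0.0268;  (2·δp/p)² = (2×0.0271)² = 0.00294;  (-3·δa/a)² = (-3×0.112)² = 0.112
δQ/Q = √(0.195) = 0.442
Q = 0.000428, so δQ = 0.442 × 0.000428 = 0.000189.

0.000189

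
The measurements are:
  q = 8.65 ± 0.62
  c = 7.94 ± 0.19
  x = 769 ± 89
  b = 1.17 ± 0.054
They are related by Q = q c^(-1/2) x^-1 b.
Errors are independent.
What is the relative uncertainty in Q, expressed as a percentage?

Each factor contributes (exponent × relative error)² to (δQ/Q)²:
  (1·δq/q)² = (1×0.0717)² = 0.00514;  (−½·δc/c)² = (-0.5×0.0239)² = 0.000143;  (-1·δx/x)² = (-1×0.116)² = 0.0134;  (1·δb/b)² = (1×0.0462)² = 0.00213
δQ/Q = √(0.0208) = 0.144

14.4%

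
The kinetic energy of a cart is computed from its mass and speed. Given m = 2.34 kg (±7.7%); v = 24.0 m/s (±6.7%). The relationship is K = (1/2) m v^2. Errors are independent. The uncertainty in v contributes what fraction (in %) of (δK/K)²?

75.2%

(δK/K)² = (1·δm/m)² + (2·δv/v)²
  m term: (1×0.0770)² = 0.00593
  v term: (2×0.0670)² = 0.0180
Total = 0.0239. Share from v = 0.0180/0.0239 = 0.752.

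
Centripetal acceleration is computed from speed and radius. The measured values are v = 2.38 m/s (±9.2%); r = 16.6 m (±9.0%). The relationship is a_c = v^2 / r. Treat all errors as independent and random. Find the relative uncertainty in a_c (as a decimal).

0.205

Products/powers → add relative errors in quadrature, weighted by exponent:
  (2·δv/v)² = (2×0.0920)² = 0.0339;  (-1·δr/r)² = (-1×0.0900)² = 0.00810
δa_c/a_c = √(0.0420) = 0.205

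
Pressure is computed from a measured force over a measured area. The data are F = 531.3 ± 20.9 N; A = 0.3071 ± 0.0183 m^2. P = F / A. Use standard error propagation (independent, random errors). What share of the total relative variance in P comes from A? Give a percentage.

(δP/P)² = (1·δF/F)² + (-1·δA/A)²
  F term: (1×0.0393)² = 0.00155
  A term: (-1×0.0596)² = 0.00355
Total = 0.00510. Share from A = 0.00355/0.00510 = 0.696.

69.6%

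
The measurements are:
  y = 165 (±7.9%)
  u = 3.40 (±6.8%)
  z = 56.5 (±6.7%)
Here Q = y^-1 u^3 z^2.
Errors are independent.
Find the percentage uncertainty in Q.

Each factor contributes (exponent × relative error)² to (δQ/Q)²:
  (-1·δy/y)² = (-1×0.0790)² = 0.00624;  (3·δu/u)² = (3×0.0680)² = 0.0416;  (2·δz/z)² = (2×0.0670)² = 0.0180
δQ/Q = √(0.0658) = 0.257

25.7%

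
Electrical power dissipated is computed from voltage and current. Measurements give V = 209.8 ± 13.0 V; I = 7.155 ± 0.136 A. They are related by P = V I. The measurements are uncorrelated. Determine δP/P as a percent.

6.48%

Each factor contributes (exponent × relative error)² to (δP/P)²:
  (1·δV/V)² = (1×0.0620)² = 0.00384;  (1·δI/I)² = (1×0.0190)² = 0.000361
δP/P = √(0.00420) = 0.0648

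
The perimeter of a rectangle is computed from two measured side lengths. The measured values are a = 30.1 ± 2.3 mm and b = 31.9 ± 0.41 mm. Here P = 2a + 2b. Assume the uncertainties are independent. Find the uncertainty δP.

4.67 mm

P is a linear combination, so absolute uncertainties add in quadrature:
  (2·δa)² = 21.2;  (2·δb)² = 0.672
δP = √(21.8) = 4.67 mm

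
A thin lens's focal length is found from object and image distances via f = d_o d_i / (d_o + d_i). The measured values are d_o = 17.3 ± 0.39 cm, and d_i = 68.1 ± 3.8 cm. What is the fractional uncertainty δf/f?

0.0212

∂f/∂d_o = (d_i/(d_o+d_i))² = 0.636;  ∂f/∂d_i = (d_o/(d_o+d_i))² = 0.0410
δf = √((∂f/∂d_o · δd_o)² + (∂f/∂d_i · δd_i)²) = √(0.0615 + 0.0243) = 0.293 cm
f = 13.8 cm, so δf/f = 0.293/13.8 = 0.0212.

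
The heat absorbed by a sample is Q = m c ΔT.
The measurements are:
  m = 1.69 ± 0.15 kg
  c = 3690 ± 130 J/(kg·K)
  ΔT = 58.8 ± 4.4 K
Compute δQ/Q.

Each factor contributes (exponent × relative error)² to (δQ/Q)²:
  (1·δm/m)² = (1×0.0888)² = 0.00788;  (1·δc/c)² = (1×0.0352)² = 0.00124;  (1·δΔT/ΔT)² = (1×0.0748)² = 0.00560
δQ/Q = √(0.0147) = 0.121

0.121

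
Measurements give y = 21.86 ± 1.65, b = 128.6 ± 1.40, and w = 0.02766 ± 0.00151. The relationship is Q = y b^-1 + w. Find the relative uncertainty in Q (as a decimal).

0.0660

Let p = y·b^-1 = 0.1700. δp/p = √((1·δy/y)² + (-1·δb/b)²) = √(0.00570 + 0.000119) = 0.0763, so δp = 0.0130.
Q = p + w: δQ = √(δp² + δw²) = √(0.000168 + 2.28e-06) = 0.0131
Q = 0.1976, so δQ/Q = 0.0131/0.1976 = 0.0660.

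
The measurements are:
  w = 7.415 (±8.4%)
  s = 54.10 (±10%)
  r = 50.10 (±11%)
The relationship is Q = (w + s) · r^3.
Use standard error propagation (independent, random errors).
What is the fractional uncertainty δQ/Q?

Let u = w + s = 61.52. δu = √(δw² + δs²) = √(0.388 + 29.3) = 5.45, so δu/u = 0.0885.
Q is then a monomial in u, r:
δQ/Q = √((δu/u)² + (3·δr/r)²) = √(0.00784 + 0.109) = 0.342

0.342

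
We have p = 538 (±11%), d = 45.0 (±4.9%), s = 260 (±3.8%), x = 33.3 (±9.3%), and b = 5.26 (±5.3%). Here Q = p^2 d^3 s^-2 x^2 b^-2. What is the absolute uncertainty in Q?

Q is a product of powers, so relative uncertainties combine in quadrature:
  (2·δp/p)² = (2×0.110)² = 0.0484;  (3·δd/d)² = (3×0.0490)² = 0.0216;  (-2·δs/s)² = (-2×0.0380)² = 0.00578;  (2·δx/x)² = (2×0.0930)² = 0.0346;  (-2·δb/b)² = (-2×0.0530)² = 0.0112
δQ/Q = √(0.122) = 0.349
Q = 1.56e+07, so δQ = 0.349 × 1.56e+07 = 5.45e+06.

5.45e+06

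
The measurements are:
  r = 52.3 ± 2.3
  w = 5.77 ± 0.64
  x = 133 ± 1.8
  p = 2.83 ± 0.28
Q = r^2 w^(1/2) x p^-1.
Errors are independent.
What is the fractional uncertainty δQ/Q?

Since Q is a product/quotient, work with relative uncertainties:
  (2·δr/r)² = (2×0.0440)² = 0.00774;  (½·δw/w)² = (0.5×0.111)² = 0.00308;  (1·δx/x)² = (1×0.0135)² = 0.000183;  (-1·δp/p)² = (-1×0.0989)² = 0.00979
δQ/Q = √(0.0208) = 0.144

0.144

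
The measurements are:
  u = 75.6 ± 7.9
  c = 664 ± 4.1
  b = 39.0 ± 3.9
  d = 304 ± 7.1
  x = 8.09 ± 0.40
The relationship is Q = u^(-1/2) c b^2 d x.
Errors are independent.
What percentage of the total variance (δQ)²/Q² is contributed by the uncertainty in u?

5.97%

(δQ/Q)² = (−½·δu/u)² + (1·δc/c)² + (2·δb/b)² + (1·δd/d)² + (1·δx/x)²
  u term: (-0.5×0.104)² = 0.00273
  c term: (1×0.00617)² = 3.81e-05
  b term: (2×0.100)² = 0.0400
  d term: (1×0.0234)² = 0.000545
  x term: (1×0.0494)² = 0.00244
Total = 0.0458. Share from u = 0.00273/0.0458 = 0.0597.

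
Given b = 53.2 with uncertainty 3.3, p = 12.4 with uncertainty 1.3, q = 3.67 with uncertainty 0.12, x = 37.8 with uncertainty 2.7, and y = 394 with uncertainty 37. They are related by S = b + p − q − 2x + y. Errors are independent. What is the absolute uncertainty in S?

Each term contributes (cᵢ δxᵢ)² to (δS)²:
  (δb)² = 10.9;  (δp)² = 1.69;  (δq)² = 0.0144;  (2·δx)² = 29.2;  (δy)² = 1370
δS = √(1410) = 37.6

37.6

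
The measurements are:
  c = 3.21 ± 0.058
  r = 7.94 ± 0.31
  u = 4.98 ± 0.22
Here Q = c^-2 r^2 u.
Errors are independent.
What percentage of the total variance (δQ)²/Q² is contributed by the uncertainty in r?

(δQ/Q)² = (-2·δc/c)² + (2·δr/r)² + (1·δu/u)²
  c term: (-2×0.0181)² = 0.00131
  r term: (2×0.0390)² = 0.00610
  u term: (1×0.0442)² = 0.00195
Total = 0.00935. Share from r = 0.00610/0.00935 = 0.652.

65.2%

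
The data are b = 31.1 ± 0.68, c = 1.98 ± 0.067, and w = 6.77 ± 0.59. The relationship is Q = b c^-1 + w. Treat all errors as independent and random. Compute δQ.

0.865

Let p = b·c^-1 = 15.7. δp/p = √((1·δb/b)² + (-1·δc/c)²) = √(0.000478 + 0.00115) = 0.0403, so δp = 0.633.
Q = p + w: δQ = √(δp² + δw²) = √(0.400 + 0.348) = 0.865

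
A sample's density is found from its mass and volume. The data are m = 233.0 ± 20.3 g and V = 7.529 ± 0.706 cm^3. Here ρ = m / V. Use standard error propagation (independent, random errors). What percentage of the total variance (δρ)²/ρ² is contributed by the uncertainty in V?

(δρ/ρ)² = (1·δm/m)² + (-1·δV/V)²
  m term: (1×0.0871)² = 0.00759
  V term: (-1×0.0938)² = 0.00879
Total = 0.0164. Share from V = 0.00879/0.0164 = 0.537.

53.7%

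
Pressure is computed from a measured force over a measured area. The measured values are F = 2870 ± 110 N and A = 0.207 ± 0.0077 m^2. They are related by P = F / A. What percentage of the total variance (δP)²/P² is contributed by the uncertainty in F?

(δP/P)² = (1·δF/F)² + (-1·δA/A)²
  F term: (1×0.0383)² = 0.00147
  A term: (-1×0.0372)² = 0.00138
Total = 0.00285. Share from F = 0.00147/0.00285 = 0.515.

51.5%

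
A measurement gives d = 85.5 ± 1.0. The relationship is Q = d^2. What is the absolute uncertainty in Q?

171

For a monomial Q ∝ d^2, fractional errors add in quadrature:
  (2·δd/d)² = (2×0.0117)² = 0.000547
δQ/Q = √(0.000547) = 0.0234
Q = 7310, so δQ = 0.0234 × 7310 = 171.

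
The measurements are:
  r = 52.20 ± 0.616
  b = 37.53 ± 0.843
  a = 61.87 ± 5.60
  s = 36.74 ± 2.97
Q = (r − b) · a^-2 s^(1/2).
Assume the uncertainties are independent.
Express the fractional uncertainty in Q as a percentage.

19.9%

Let u = r − b = 14.67. δu = √(δr² + δb²) = √(0.379 + 0.711) = 1.04, so δu/u = 0.0712.
Q is then a monomial in u, a, s:
δQ/Q = √((δu/u)² + (-2·δa/a)² + (½·δs/s)²) = √(0.00507 + 0.0328 + 0.00163) = 0.199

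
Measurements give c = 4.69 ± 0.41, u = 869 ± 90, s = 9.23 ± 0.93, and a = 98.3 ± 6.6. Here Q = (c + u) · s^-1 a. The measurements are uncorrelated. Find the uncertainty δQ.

1480

Let w = c + u = 874. δw = √(δc² + δu²) = √(0.168 + 8100) = 90.0, so δw/w = 0.103.
Q is then a monomial in w, s, a:
δQ/Q = √((δw/w)² + (-1·δs/s)² + (1·δa/a)²) = √(0.0106 + 0.0102 + 0.00451) = 0.159
Q = 9300, so δQ = 0.159 × 9300 = 1480.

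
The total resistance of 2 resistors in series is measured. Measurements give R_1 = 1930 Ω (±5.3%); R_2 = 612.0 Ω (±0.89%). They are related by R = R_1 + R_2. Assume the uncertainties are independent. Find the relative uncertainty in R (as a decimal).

0.0403

Absolute uncertainties add in quadrature for a linear combination:
  (δR_1)² = 10500;  (δR_2)² = 29.7
δR = √(10500) = 102 Ω
R = 2542 Ω, so δR/R = 102/2542 = 0.0403.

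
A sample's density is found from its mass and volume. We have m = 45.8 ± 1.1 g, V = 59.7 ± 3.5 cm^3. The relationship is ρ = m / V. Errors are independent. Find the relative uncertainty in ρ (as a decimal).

0.0634

Since ρ is a product/quotient, work with relative uncertainties:
  (1·δm/m)² = (1×0.0240)² = 0.000577;  (-1·δV/V)² = (-1×0.0586)² = 0.00344
δρ/ρ = √(0.00401) = 0.0634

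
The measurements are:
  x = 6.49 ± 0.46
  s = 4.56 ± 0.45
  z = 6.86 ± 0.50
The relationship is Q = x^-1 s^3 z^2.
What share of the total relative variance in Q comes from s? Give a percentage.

76.9%

(δQ/Q)² = (-1·δx/x)² + (3·δs/s)² + (2·δz/z)²
  x term: (-1×0.0709)² = 0.00502
  s term: (3×0.0987)² = 0.0876
  z term: (2×0.0729)² = 0.0212
Total = 0.114. Share from s = 0.0876/0.114 = 0.769.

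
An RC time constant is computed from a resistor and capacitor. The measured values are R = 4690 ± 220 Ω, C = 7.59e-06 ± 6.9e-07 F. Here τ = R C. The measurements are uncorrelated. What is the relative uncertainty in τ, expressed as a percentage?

Each factor contributes (exponent × relative error)² to (δτ/τ)²:
  (1·δR/R)² = (1×0.0469)² = 0.00220;  (1·δC/C)² = (1×0.0909)² = 0.00826
δτ/τ = √(0.0105) = 0.102

10.2%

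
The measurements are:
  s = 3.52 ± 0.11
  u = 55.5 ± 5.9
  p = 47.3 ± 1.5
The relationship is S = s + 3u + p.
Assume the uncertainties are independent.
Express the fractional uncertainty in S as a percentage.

8.17%

S is a linear combination, so absolute uncertainties add in quadrature:
  (δs)² = 0.0121;  (3·δu)² = 313;  (δp)² = 2.25
δS = √(316) = 17.8
S = 217, so δS/S = 17.8/217 = 0.0817.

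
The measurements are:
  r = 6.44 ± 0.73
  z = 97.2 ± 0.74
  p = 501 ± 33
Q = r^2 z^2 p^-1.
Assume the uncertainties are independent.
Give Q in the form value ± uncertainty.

782 ± 185

Since Q is a product/quotient, work with relative uncertainties:
  (2·δr/r)² = (2×0.113)² = 0.0514;  (2·δz/z)² = (2×0.00761)² = 0.000232;  (-1·δp/p)² = (-1×0.0659)² = 0.00434
δQ/Q = √(0.0560) = 0.237
Q = 782, so δQ = 0.237 × 782 = 185.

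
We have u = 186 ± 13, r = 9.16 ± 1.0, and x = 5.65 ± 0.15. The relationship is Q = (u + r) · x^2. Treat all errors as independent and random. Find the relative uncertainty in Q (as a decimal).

0.0853

Let w = u + r = 195. δw = √(δu² + δr²) = √(169 + 1.00) = 13.0, so δw/w = 0.0668.
Q is then a monomial in w, x:
δQ/Q = √((δw/w)² + (2·δx/x)²) = √(0.00446 + 0.00282) = 0.0853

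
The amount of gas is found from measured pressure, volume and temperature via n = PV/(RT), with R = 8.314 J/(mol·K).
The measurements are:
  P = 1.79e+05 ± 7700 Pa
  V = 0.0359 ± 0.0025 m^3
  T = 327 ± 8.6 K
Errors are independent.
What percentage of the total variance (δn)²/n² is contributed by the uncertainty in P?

(δn/n)² = (1·δP/P)² + (1·δV/V)² + (-1·δT/T)²
  P term: (1×0.0430)² = 0.00185
  V term: (1×0.0696)² = 0.00485
  T term: (-1×0.0263)² = 0.000692
Total = 0.00739. Share from P = 0.00185/0.00739 = 0.250.

25.0%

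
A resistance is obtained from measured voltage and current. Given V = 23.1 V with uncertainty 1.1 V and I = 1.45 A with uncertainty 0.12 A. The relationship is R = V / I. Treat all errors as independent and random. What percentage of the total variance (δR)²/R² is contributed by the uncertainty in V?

(δR/R)² = (1·δV/V)² + (-1·δI/I)²
  V term: (1×0.0476)² = 0.00227
  I term: (-1×0.0828)² = 0.00685
Total = 0.00912. Share from V = 0.00227/0.00912 = 0.249.

24.9%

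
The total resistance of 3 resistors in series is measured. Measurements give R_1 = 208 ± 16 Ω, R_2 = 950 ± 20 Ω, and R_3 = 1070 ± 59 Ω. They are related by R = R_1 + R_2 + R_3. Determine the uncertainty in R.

Each term contributes (cᵢ δxᵢ)² to (δR)²:
  (δR_1)² = 256;  (δR_2)² = 400;  (δR_3)² = 3480
δR = √(4140) = 64.3 Ω

64.3 Ω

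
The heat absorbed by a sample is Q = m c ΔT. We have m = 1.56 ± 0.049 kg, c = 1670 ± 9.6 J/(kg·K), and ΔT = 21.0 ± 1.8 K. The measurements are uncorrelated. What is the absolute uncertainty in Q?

5000 J

For a monomial Q ∝ m, c, ΔT, fractional errors add in quadrature:
  (1·δm/m)² = (1×0.0314)² = 0.000987;  (1·δc/c)² = (1×0.00575)² = 3.3e-05;  (1·δΔT/ΔT)² = (1×0.0857)² = 0.00735
δQ/Q = √(0.00837) = 0.0915
Q = 54700 J, so δQ = 0.0915 × 54700 = 5000 J.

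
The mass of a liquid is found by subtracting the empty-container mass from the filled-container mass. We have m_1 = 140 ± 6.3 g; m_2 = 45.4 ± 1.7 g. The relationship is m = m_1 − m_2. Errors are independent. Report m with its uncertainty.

94.6 ± 6.53 g

For a sum/difference, combine absolute errors in quadrature:
  (δm_1)² = 39.7;  (δm_2)² = 2.89
δm = √(42.6) = 6.53 g
m = 94.6 g.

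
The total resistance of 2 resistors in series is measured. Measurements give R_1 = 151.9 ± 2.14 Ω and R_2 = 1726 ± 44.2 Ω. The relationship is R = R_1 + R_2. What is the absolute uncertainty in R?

For a sum/difference, combine absolute errors in quadrature:
  (δR_1)² = 4.58;  (δR_2)² = 1950
δR = √(1960) = 44.3 Ω

44.3 Ω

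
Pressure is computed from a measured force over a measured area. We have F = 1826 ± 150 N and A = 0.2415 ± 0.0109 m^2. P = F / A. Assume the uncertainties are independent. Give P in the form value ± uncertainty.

Products/powers → add relative errors in quadrature, weighted by exponent:
  (1·δF/F)² = (1×0.0821)² = 0.00675;  (-1·δA/A)² = (-1×0.0451)² = 0.00204
δP/P = √(0.00879) = 0.0937
P = 7561 Pa, so δP = 0.0937 × 7561 = 709 Pa.

7561 ± 709 Pa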